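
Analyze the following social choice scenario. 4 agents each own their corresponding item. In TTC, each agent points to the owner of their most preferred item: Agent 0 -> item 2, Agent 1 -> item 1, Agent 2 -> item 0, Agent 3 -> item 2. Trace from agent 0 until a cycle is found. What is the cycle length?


Step 1: Trace the pointer graph from agent 0: 0 -> 2 -> 0
Step 2: A cycle is detected when we revisit agent 0
Step 3: The cycle is: 0 -> 2 -> 0
Step 4: Cycle length = 2

2


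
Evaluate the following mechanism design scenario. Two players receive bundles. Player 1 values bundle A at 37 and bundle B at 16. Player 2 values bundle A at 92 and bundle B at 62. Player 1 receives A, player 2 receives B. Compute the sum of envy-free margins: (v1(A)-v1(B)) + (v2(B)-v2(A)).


Step 1: Player 1's margin = v1(A) - v1(B) = 37 - 16 = 21
Step 2: Player 2's margin = v2(B) - v2(A) = 62 - 92 = -30
Step 3: Total margin = 21 + -30 = -9

-9


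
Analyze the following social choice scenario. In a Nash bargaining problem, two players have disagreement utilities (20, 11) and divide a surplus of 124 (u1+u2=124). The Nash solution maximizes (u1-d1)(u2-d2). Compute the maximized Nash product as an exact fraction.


Step 1: The Nash solution splits surplus symmetrically above the disagreement point
Step 2: u1 = (total + d1 - d2)/2 = (124 + 20 - 11)/2 = 133/2
Step 3: u2 = (total - d1 + d2)/2 = (124 - 20 + 11)/2 = 115/2
Step 4: Nash product = (133/2 - 20) * (115/2 - 11)
Step 5: = 93/2 * 93/2 = 8649/4

8649/4


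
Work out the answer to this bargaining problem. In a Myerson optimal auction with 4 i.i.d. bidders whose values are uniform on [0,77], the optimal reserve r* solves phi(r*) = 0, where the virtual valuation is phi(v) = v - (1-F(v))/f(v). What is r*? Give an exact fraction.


Step 1: For U[0,77], F(v) = v/77 and f(v) = 1/77
Step 2: phi(v) = v - (1 - v/77)/(1/77) = v - (77 - v) = 2v - 77
Step 3: Set phi(r*) = 0: 2r* - 77 = 0
Step 4: r* = 77/2 (the number of bidders n = 4 does not enter)

77/2


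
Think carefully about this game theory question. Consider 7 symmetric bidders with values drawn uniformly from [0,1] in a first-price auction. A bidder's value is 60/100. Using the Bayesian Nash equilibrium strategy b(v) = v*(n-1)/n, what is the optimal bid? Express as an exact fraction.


Step 1: The symmetric BNE bidding function is b(v) = v * (n-1) / n
Step 2: Substitute v = 3/5 and n = 7
Step 3: b = 3/5 * 6/7
Step 4: b = 18/35

18/35


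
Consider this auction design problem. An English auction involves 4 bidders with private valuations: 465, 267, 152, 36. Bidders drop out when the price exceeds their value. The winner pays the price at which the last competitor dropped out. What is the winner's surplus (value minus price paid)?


Step 1: Identify the highest value: 465
Step 2: Identify the second-highest value: 267
Step 3: The final price = second-highest value = 267
Step 4: Surplus = 465 - 267 = 198

198


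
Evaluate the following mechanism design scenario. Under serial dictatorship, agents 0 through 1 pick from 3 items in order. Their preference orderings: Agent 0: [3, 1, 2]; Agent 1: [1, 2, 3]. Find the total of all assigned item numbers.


Step 1: Agent 0 picks item 3
Step 2: Agent 1 picks item 1
Step 3: Sum = 3 + 1 = 4

4


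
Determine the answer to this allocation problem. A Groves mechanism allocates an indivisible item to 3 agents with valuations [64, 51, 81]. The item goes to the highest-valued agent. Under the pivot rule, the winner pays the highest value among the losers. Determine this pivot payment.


Step 1: The efficient winner is agent 2 with value 81
Step 2: Other agents' values: [64, 51]
Step 3: Pivot payment = max(others) = 64
Step 4: The winner pays 64

64


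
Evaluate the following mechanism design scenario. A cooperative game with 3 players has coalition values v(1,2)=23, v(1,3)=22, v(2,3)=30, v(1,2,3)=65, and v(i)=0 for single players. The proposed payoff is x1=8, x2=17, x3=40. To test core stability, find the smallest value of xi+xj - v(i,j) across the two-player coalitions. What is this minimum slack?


Step 1: Slack for coalition (1,2): x1+x2 - v12 = 25 - 23 = 2
Step 2: Slack for coalition (1,3): x1+x3 - v13 = 48 - 22 = 26
Step 3: Slack for coalition (2,3): x2+x3 - v23 = 57 - 30 = 27
Step 4: Minimum slack = min(2, 26, 27) = 2, attained by (1,2); no pair can gain by deviating, so the allocation is in the core

2


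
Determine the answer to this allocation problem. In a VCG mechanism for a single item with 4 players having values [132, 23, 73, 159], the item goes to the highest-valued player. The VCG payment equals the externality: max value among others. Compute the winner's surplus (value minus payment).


Step 1: The winner is the agent with the highest value: agent 3 with value 159
Step 2: Values of other agents: [132, 23, 73]
Step 3: VCG payment = max of others' values = 132
Step 4: Surplus = 159 - 132 = 27

27


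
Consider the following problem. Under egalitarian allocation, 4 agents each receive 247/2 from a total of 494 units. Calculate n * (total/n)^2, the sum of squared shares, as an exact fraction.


Step 1: Each agent's share = 494/4 = 247/2
Step 2: Square of each share = (247/2)^2 = 61009/4
Step 3: Sum of squares = 4 * 61009/4 = 61009

61009


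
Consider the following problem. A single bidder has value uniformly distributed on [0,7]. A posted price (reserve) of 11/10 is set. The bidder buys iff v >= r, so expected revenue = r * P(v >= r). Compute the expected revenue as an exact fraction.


Step 1: Posted price r = 11/10, value support [0,7]
Step 2: P(v >= r) = (7 - 11/10)/7 = 59/70
Step 3: Expected revenue = r * P(v >= r) = 11/10 * 59/70
Step 4: Revenue = 649/700

649/700


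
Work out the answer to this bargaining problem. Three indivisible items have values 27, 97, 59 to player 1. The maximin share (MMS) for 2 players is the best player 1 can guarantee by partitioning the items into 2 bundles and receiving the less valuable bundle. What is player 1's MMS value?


Step 1: Item values = 27, 97, 59
Step 2: Enumerate all 2-bundle partitions and take the smaller bundle:
  Partition 1: {27} vs {97,59} -> bundles 27, 156; min = 27
  Partition 2: {97} vs {27,59} -> bundles 97, 86; min = 86
  Partition 3: {59} vs {27,97} -> bundles 59, 124; min = 59
Step 3: MMS = max(27, 86, 59) = 86

86


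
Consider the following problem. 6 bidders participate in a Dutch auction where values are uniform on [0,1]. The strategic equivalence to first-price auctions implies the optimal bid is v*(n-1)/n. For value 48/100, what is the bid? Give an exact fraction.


Step 1: Dutch auctions are strategically equivalent to first-price auctions
Step 2: The equilibrium bid is b(v) = v*(n-1)/n
Step 3: b = 12/25 * 5/6
Step 4: b = 2/5

2/5


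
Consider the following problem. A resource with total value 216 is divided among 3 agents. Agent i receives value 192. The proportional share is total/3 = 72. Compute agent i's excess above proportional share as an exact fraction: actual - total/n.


Step 1: Proportional share = 216/3 = 72
Step 2: Agent's actual allocation = 192
Step 3: Excess = 192 - 72 = 120

120


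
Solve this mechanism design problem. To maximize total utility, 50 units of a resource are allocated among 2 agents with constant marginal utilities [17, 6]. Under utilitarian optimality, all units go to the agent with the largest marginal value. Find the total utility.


Step 1: The marginal utilities are [17, 6]
Step 2: The highest marginal utility is 17
Step 3: All 50 units go to that agent
Step 4: Total utility = 17 * 50 = 850

850


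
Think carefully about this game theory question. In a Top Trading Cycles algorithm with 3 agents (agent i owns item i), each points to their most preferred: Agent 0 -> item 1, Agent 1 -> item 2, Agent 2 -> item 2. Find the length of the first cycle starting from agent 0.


Step 1: Trace the pointer graph from agent 0: 0 -> 1 -> 2 -> 2
Step 2: A cycle is detected when we revisit agent 2
Step 3: The cycle is: 2 -> 2
Step 4: Cycle length = 1

1


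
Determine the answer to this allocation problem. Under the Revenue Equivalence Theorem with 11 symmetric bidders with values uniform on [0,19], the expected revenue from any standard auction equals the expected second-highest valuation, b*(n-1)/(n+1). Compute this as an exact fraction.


Step 1: By Revenue Equivalence, expected revenue = b*(n-1)/(n+1)
Step 2: Substituting n = 11, b = 19
Step 3: Revenue = 19*(11-1)/(11+1) = 19*10/12
Step 4: Revenue = 190/12 = 95/6

95/6


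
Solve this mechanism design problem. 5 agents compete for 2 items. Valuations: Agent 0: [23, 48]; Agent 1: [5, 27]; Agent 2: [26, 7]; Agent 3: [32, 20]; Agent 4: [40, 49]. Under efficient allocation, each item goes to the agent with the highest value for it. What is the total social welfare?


Step 1: For each item, find the maximum value among all agents.
Step 2: Item 0 -> Agent 4 (value 40)
Step 3: Item 1 -> Agent 4 (value 49)
Step 4: Total welfare = 40 + 49 = 89

89


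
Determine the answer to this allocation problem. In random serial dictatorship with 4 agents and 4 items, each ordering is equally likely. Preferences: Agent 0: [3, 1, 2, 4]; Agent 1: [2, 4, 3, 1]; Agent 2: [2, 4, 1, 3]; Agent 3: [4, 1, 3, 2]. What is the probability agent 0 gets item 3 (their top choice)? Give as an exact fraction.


Step 1: Agent 0 wants item 3
Step 2: There are 24 possible orderings of agents
Step 3: In 22 orderings, agent 0 gets item 3
Step 4: Probability = 22/24 = 11/12

11/12


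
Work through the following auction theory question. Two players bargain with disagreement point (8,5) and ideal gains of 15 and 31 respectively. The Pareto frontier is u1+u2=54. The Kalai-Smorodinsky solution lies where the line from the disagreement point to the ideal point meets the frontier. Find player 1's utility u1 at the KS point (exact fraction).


Step 1: At the KS point, (u1-d1)/r1 = (u2-d2)/r2 = t and u1+u2 = 54
Step 2: u1 = d1 + r1*t and u2 = d2 + r2*t, so (d1 + r1*t) + (d2 + r2*t) = 54
Step 3: t = (54 - 8 - 5)/(15 + 31) = 41/46
Step 4: u1 = d1 + r1*t = 8 + 15 * 41/46 = 983/46
Step 5: (Check: u2 = d2 + r2*t = 1501/46; u1+u2 = 983/46 + 1501/46 = 54, on the frontier.)

983/46


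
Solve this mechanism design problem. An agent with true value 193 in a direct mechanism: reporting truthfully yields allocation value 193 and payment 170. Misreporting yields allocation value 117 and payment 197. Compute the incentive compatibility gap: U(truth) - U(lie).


Step 1: U(truth) = value - payment = 193 - 170 = 23
Step 2: U(lie) = allocation - payment = 117 - 197 = -80
Step 3: IC gap = 23 - (-80) = 103

103


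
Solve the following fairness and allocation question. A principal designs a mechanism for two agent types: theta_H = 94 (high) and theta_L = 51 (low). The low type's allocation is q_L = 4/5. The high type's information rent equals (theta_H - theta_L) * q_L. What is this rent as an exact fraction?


Step 1: theta_H - theta_L = 94 - 51 = 43
Step 2: Information rent = (theta_H - theta_L) * q_L
Step 3: = 43 * 4/5
Step 4: = 172/5

172/5


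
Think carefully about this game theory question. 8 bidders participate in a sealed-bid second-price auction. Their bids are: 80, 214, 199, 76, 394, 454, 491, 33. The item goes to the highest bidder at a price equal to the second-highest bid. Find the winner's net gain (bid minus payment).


Step 1: Sort bids in descending order: 491, 454, 394, 214, 199, 80, 76, 33
Step 2: The winning bid is the highest: 491
Step 3: The payment equals the second-highest bid: 454
Step 4: Surplus = winner's bid - payment = 491 - 454 = 37

37


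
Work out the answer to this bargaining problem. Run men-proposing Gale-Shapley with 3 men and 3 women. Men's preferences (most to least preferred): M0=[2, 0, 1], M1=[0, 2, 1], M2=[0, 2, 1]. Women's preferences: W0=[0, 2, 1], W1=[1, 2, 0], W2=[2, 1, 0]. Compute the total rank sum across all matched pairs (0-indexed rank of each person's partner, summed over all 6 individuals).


Step 1: Run Gale-Shapley (men propose, women hold best offer):
  M0 proposes to W2; she accepts
  M1 proposes to W0; she accepts
  M2 proposes to W0; she switches from M1
  M1 proposes to W2; she switches from M0
  M0 proposes to W0; she switches from M2
  M2 proposes to W2; she switches from M1
  M1 proposes to W1; she accepts
Step 2: Final matching: W0-M0, W1-M1, W2-M2
Step 3: 0-indexed ranks (man's rank of his match, then woman's): 1 + 0 + 2 + 0 + 1 + 0
Step 4: Total rank sum = 4

4


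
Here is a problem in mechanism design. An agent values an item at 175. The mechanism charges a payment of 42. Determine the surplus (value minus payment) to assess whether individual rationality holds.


Step 1: Surplus = value - payment = 175 - 42 = 133
Step 2: IR is satisfied (surplus >= 0)

133


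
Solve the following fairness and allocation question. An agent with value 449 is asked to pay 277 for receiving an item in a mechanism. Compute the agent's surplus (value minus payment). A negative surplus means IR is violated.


Step 1: Surplus = value - payment = 449 - 277 = 172
Step 2: IR is satisfied (surplus >= 0)

172


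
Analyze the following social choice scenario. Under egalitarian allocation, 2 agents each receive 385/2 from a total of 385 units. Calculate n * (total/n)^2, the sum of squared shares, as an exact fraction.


Step 1: Each agent's share = 385/2
Step 2: Square of each share = (385/2)^2 = 148225/4
Step 3: Sum of squares = 2 * 148225/4 = 148225/2

148225/2


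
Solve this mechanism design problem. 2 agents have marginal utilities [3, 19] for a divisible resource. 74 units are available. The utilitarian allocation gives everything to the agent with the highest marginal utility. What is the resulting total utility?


Step 1: The marginal utilities are [3, 19]
Step 2: The highest marginal utility is 19
Step 3: All 74 units go to that agent
Step 4: Total utility = 19 * 74 = 1406

1406


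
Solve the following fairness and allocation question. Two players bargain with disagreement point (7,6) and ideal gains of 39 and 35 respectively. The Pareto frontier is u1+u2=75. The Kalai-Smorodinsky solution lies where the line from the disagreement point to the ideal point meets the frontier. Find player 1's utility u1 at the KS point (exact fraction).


Step 1: At the KS point, (u1-d1)/r1 = (u2-d2)/r2 = t and u1+u2 = 75
Step 2: u1 = d1 + r1*t and u2 = d2 + r2*t, so (d1 + r1*t) + (d2 + r2*t) = 75
Step 3: t = (75 - 7 - 6)/(39 + 35) = 62/74 = 31/37
Step 4: u1 = d1 + r1*t = 7 + 39 * 31/37 = 1468/37
Step 5: (Check: u2 = d2 + r2*t = 1307/37; u1+u2 = 1468/37 + 1307/37 = 75, on the frontier.)

1468/37


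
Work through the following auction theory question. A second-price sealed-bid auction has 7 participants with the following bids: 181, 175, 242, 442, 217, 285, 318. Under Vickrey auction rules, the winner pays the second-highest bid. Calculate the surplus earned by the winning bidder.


Step 1: Sort bids in descending order: 442, 318, 285, 242, 217, 181, 175
Step 2: The winning bid is the highest: 442
Step 3: The payment equals the second-highest bid: 318
Step 4: Surplus = winner's bid - payment = 442 - 318 = 124

124


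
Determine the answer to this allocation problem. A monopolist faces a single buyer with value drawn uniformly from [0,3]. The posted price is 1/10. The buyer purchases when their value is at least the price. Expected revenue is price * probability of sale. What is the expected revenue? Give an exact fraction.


Step 1: Posted price r = 1/10, value support [0,3]
Step 2: P(v >= r) = (3 - 1/10)/3 = 29/30
Step 3: Expected revenue = r * P(v >= r) = 1/10 * 29/30
Step 4: Revenue = 29/300

29/300


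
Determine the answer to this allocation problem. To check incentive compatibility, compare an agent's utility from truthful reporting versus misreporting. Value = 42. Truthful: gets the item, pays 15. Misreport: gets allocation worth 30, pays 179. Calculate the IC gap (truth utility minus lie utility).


Step 1: U(truth) = value - payment = 42 - 15 = 27
Step 2: U(lie) = allocation - payment = 30 - 179 = -149
Step 3: IC gap = 27 - (-149) = 176

176


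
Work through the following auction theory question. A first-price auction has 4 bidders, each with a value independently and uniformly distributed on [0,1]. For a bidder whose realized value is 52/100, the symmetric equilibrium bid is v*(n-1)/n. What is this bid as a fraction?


Step 1: The symmetric BNE bidding function is b(v) = v * (n-1) / n
Step 2: Substitute v = 13/25 and n = 4
Step 3: b = 13/25 * 3/4
Step 4: b = 39/100

39/100


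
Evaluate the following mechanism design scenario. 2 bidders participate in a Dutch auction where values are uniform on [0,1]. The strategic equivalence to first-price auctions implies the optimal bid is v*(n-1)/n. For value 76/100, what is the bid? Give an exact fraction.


Step 1: Dutch auctions are strategically equivalent to first-price auctions
Step 2: The equilibrium bid is b(v) = v*(n-1)/n
Step 3: b = 19/25 * 1/2
Step 4: b = 19/50

19/50


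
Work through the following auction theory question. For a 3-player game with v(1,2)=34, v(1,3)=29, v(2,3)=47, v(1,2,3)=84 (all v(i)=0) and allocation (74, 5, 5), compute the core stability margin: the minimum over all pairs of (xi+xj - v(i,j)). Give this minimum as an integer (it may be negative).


Step 1: Slack for coalition (1,2): x1+x2 - v12 = 79 - 34 = 45
Step 2: Slack for coalition (1,3): x1+x3 - v13 = 79 - 29 = 50
Step 3: Slack for coalition (2,3): x2+x3 - v23 = 10 - 47 = -37
Step 4: Minimum slack = min(45, 50, -37) = -37, attained by (2,3); coalition (2,3) can block (slack < 0), so the allocation is not in the core

-37


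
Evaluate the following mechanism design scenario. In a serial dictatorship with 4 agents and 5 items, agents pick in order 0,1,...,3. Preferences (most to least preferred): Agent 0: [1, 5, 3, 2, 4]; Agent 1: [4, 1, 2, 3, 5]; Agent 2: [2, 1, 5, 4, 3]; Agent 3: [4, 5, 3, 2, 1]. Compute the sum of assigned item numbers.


Step 1: Agent 0 picks item 1
Step 2: Agent 1 picks item 4
Step 3: Agent 2 picks item 2
Step 4: Agent 3 picks item 5
Step 5: Sum = 1 + 4 + 2 + 5 = 12

12


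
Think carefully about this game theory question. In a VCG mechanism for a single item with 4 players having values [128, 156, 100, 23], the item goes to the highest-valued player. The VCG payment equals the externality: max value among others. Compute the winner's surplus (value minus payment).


Step 1: The winner is the agent with the highest value: agent 1 with value 156
Step 2: Values of other agents: [128, 100, 23]
Step 3: VCG payment = max of others' values = 128
Step 4: Surplus = 156 - 128 = 28

28


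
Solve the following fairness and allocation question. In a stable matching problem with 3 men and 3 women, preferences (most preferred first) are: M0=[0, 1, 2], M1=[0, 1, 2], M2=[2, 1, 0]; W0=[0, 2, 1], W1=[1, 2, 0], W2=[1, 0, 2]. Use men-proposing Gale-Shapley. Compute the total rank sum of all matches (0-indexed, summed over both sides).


Step 1: Run Gale-Shapley (men propose, women hold best offer):
  M0 proposes to W0; she accepts
  M1 proposes to W0; rejected
  M1 proposes to W1; she accepts
  M2 proposes to W2; she accepts
Step 2: Final matching: W0-M0, W1-M1, W2-M2
Step 3: 0-indexed ranks (man's rank of his match, then woman's): 0 + 0 + 1 + 0 + 0 + 2
Step 4: Total rank sum = 3

3


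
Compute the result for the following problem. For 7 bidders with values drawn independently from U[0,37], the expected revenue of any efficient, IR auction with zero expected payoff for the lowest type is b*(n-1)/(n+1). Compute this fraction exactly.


Step 1: By Revenue Equivalence, expected revenue = b*(n-1)/(n+1)
Step 2: Substituting n = 7, b = 37
Step 3: Revenue = 37*(7-1)/(7+1) = 37*6/8
Step 4: Revenue = 222/8 = 111/4

111/4


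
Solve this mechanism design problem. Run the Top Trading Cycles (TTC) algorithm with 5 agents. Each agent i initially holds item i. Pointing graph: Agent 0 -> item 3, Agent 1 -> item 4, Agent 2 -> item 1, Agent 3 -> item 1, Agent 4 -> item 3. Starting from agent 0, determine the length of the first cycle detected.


Step 1: Trace the pointer graph from agent 0: 0 -> 3 -> 1 -> 4 -> 3
Step 2: A cycle is detected when we revisit agent 3
Step 3: The cycle is: 3 -> 1 -> 4 -> 3
Step 4: Cycle length = 3

3


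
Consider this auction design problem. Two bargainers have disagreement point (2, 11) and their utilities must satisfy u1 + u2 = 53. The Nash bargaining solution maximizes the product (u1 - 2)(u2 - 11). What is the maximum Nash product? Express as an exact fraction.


Step 1: The Nash solution splits surplus symmetrically above the disagreement point
Step 2: u1 = (total + d1 - d2)/2 = (53 + 2 - 11)/2 = 22
Step 3: u2 = (total - d1 + d2)/2 = (53 - 2 + 11)/2 = 31
Step 4: Nash product = (22 - 2) * (31 - 11)
Step 5: = 20 * 20 = 400

400


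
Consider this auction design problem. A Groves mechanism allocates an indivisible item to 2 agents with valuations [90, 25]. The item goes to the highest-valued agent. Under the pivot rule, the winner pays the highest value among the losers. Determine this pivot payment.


Step 1: The efficient winner is agent 0 with value 90
Step 2: Other agents' values: [25]
Step 3: Pivot payment = max(others) = 25
Step 4: The winner pays 25

25


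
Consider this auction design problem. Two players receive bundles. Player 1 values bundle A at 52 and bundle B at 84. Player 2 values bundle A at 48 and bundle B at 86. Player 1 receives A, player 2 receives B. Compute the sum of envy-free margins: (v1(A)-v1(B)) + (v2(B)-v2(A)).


Step 1: Player 1's margin = v1(A) - v1(B) = 52 - 84 = -32
Step 2: Player 2's margin = v2(B) - v2(A) = 86 - 48 = 38
Step 3: Total margin = -32 + 38 = 6

6


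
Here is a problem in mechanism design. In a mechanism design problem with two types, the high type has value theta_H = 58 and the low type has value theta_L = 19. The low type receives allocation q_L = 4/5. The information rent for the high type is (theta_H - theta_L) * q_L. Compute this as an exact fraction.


Step 1: theta_H - theta_L = 58 - 19 = 39
Step 2: Information rent = (theta_H - theta_L) * q_L
Step 3: = 39 * 4/5
Step 4: = 156/5

156/5


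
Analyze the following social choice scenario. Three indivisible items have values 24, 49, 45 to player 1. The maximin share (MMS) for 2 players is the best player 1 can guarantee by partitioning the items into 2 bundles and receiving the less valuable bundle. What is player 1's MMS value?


Step 1: Item values = 24, 49, 45
Step 2: Enumerate all 2-bundle partitions and take the smaller bundle:
  Partition 1: {24} vs {49,45} -> bundles 24, 94; min = 24
  Partition 2: {49} vs {24,45} -> bundles 49, 69; min = 49
  Partition 3: {45} vs {24,49} -> bundles 45, 73; min = 45
Step 3: MMS = max(24, 49, 45) = 49

49


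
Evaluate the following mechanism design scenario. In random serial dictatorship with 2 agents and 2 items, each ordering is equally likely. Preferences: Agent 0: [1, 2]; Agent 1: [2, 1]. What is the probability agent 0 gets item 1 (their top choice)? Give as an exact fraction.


Step 1: Agent 0 wants item 1
Step 2: There are 2 possible orderings of agents
Step 3: In 2 orderings, agent 0 gets item 1
Step 4: Probability = 2/2 = 1

1


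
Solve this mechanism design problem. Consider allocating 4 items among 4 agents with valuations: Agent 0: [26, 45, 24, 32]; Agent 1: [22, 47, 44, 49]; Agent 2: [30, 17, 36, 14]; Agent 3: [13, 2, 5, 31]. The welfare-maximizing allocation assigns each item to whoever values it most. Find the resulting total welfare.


Step 1: For each item, find the maximum value among all agents.
Step 2: Item 0 -> Agent 2 (value 30)
Step 3: Item 1 -> Agent 1 (value 47)
Step 4: Item 2 -> Agent 1 (value 44)
Step 5: Item 3 -> Agent 1 (value 49)
Step 6: Total welfare = 30 + 47 + 44 + 49 = 170

170


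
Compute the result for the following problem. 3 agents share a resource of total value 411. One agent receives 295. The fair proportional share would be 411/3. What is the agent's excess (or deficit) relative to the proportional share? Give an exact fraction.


Step 1: Proportional share = 411/3 = 137
Step 2: Agent's actual allocation = 295
Step 3: Excess = 295 - 137 = 158

158


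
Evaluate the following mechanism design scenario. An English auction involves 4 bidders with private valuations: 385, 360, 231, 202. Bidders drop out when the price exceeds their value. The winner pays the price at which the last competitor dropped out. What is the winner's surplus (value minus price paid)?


Step 1: Identify the highest value: 385
Step 2: Identify the second-highest value: 360
Step 3: The final price = second-highest value = 360
Step 4: Surplus = 385 - 360 = 25

25


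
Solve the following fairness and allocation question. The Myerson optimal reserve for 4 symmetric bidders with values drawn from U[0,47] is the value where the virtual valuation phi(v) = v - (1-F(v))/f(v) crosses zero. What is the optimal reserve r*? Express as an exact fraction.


Step 1: For U[0,47], F(v) = v/47 and f(v) = 1/47
Step 2: phi(v) = v - (1 - v/47)/(1/47) = v - (47 - v) = 2v - 47
Step 3: Set phi(r*) = 0: 2r* - 47 = 0
Step 4: r* = 47/2 (the number of bidders n = 4 does not enter)

47/2


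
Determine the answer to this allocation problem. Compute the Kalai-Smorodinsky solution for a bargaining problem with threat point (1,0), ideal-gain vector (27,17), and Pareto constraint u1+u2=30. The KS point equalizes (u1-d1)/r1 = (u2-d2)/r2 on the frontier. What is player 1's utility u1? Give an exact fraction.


Step 1: At the KS point, (u1-d1)/r1 = (u2-d2)/r2 = t and u1+u2 = 30
Step 2: u1 = d1 + r1*t and u2 = d2 + r2*t, so (d1 + r1*t) + (d2 + r2*t) = 30
Step 3: t = (30 - 1 - 0)/(27 + 17) = 29/44
Step 4: u1 = d1 + r1*t = 1 + 27 * 29/44 = 827/44
Step 5: (Check: u2 = d2 + r2*t = 493/44; u1+u2 = 827/44 + 493/44 = 30, on the frontier.)

827/44


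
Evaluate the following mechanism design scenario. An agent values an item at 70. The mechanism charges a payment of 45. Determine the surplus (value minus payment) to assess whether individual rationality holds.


Step 1: Surplus = value - payment = 70 - 45 = 25
Step 2: IR is satisfied (surplus >= 0)

25


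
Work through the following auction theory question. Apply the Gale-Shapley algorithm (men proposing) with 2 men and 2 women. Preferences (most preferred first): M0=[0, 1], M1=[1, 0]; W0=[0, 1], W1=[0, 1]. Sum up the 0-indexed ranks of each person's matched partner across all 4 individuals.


Step 1: Run Gale-Shapley (men propose, women hold best offer):
  M0 proposes to W0; she accepts
  M1 proposes to W1; she accepts
Step 2: Final matching: W0-M0, W1-M1
Step 3: 0-indexed ranks (man's rank of his match, then woman's): 0 + 0 + 0 + 1
Step 4: Total rank sum = 1

1


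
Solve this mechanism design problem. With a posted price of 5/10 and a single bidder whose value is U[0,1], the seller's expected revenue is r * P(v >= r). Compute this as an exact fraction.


Step 1: Posted price r = 1/2, value support [0,1]
Step 2: P(v >= r) = (1 - 1/2)/1 = 1/2
Step 3: Expected revenue = r * P(v >= r) = 1/2 * 1/2
Step 4: Revenue = 1/4

1/4


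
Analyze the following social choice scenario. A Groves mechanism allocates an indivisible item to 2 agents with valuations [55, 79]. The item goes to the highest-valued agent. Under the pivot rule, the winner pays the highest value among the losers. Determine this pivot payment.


Step 1: The efficient winner is agent 1 with value 79
Step 2: Other agents' values: [55]
Step 3: Pivot payment = max(others) = 55
Step 4: The winner pays 55

55


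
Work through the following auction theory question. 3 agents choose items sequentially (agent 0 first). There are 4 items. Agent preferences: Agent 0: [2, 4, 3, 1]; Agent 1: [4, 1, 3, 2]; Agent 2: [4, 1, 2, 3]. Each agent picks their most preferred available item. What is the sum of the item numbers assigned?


Step 1: Agent 0 picks item 2
Step 2: Agent 1 picks item 4
Step 3: Agent 2 picks item 1
Step 4: Sum = 2 + 4 + 1 = 7

7


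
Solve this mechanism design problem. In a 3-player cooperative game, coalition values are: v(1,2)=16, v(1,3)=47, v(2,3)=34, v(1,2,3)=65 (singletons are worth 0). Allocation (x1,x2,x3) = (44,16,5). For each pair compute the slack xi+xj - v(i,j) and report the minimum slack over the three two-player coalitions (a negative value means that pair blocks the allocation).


Step 1: Slack for coalition (1,2): x1+x2 - v12 = 60 - 16 = 44
Step 2: Slack for coalition (1,3): x1+x3 - v13 = 49 - 47 = 2
Step 3: Slack for coalition (2,3): x2+x3 - v23 = 21 - 34 = -13
Step 4: Minimum slack = min(44, 2, -13) = -13, attained by (2,3); coalition (2,3) can block (slack < 0), so the allocation is not in the core

-13


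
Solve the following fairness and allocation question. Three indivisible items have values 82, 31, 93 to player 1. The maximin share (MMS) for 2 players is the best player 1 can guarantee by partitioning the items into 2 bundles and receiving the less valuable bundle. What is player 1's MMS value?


Step 1: Item values = 82, 31, 93
Step 2: Enumerate all 2-bundle partitions and take the smaller bundle:
  Partition 1: {82} vs {31,93} -> bundles 82, 124; min = 82
  Partition 2: {31} vs {82,93} -> bundles 31, 175; min = 31
  Partition 3: {93} vs {82,31} -> bundles 93, 113; min = 93
Step 3: MMS = max(82, 31, 93) = 93

93


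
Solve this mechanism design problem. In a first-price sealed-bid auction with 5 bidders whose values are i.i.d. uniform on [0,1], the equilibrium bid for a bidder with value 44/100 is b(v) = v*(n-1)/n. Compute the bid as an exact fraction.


Step 1: The symmetric BNE bidding function is b(v) = v * (n-1) / n
Step 2: Substitute v = 11/25 and n = 5
Step 3: b = 11/25 * 4/5
Step 4: b = 44/125

44/125


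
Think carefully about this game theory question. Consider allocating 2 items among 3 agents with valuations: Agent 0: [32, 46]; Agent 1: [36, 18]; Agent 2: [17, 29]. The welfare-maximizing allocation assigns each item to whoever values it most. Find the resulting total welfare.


Step 1: For each item, find the maximum value among all agents.
Step 2: Item 0 -> Agent 1 (value 36)
Step 3: Item 1 -> Agent 0 (value 46)
Step 4: Total welfare = 36 + 46 = 82

82


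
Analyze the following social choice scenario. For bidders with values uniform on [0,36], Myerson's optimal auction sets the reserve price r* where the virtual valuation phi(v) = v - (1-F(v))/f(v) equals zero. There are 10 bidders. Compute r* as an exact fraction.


Step 1: For U[0,36], F(v) = v/36 and f(v) = 1/36
Step 2: phi(v) = v - (1 - v/36)/(1/36) = v - (36 - v) = 2v - 36
Step 3: Set phi(r*) = 0: 2r* - 36 = 0
Step 4: r* = 36/2 = 18 (the number of bidders n = 10 does not enter)

18


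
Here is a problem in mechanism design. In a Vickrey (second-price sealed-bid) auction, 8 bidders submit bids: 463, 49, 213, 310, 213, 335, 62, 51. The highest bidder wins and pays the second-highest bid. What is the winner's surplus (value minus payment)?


Step 1: Sort bids in descending order: 463, 335, 310, 213, 213, 62, 51, 49
Step 2: The winning bid is the highest: 463
Step 3: The payment equals the second-highest bid: 335
Step 4: Surplus = winner's bid - payment = 463 - 335 = 128

128


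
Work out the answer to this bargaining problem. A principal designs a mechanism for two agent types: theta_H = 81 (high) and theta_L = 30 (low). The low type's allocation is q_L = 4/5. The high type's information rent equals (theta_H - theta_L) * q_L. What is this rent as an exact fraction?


Step 1: theta_H - theta_L = 81 - 30 = 51
Step 2: Information rent = (theta_H - theta_L) * q_L
Step 3: = 51 * 4/5
Step 4: = 204/5

204/5


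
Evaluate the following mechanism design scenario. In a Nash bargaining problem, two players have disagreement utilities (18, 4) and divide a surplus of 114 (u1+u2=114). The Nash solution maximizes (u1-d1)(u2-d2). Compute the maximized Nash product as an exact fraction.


Step 1: The Nash solution splits surplus symmetrically above the disagreement point
Step 2: u1 = (total + d1 - d2)/2 = (114 + 18 - 4)/2 = 64
Step 3: u2 = (total - d1 + d2)/2 = (114 - 18 + 4)/2 = 50
Step 4: Nash product = (64 - 18) * (50 - 4)
Step 5: = 46 * 46 = 2116

2116


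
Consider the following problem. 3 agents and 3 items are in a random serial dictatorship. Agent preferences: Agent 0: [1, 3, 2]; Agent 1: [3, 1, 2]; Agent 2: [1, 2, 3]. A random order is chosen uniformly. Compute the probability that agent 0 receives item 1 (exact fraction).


Step 1: Agent 0 wants item 1
Step 2: There are 6 possible orderings of agents
Step 3: In 3 orderings, agent 0 gets item 1
Step 4: Probability = 3/6 = 1/2

1/2


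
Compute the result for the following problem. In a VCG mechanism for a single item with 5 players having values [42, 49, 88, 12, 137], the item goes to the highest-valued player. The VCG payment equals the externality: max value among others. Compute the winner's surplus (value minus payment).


Step 1: The winner is the agent with the highest value: agent 4 with value 137
Step 2: Values of other agents: [42, 49, 88, 12]
Step 3: VCG payment = max of others' values = 88
Step 4: Surplus = 137 - 88 = 49

49


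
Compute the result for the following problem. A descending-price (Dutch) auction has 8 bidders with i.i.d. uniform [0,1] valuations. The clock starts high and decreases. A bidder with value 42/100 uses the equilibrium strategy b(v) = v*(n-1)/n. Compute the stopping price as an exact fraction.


Step 1: Dutch auctions are strategically equivalent to first-price auctions
Step 2: The equilibrium bid is b(v) = v*(n-1)/n
Step 3: b = 21/50 * 7/8
Step 4: b = 147/400

147/400


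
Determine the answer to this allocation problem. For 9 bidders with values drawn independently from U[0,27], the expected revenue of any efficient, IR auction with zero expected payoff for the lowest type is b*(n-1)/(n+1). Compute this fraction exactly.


Step 1: By Revenue Equivalence, expected revenue = b*(n-1)/(n+1)
Step 2: Substituting n = 9, b = 27
Step 3: Revenue = 27*(9-1)/(9+1) = 27*8/10
Step 4: Revenue = 216/10 = 108/5

108/5


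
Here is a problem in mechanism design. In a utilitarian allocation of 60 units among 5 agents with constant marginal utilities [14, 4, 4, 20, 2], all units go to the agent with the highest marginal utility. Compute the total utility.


Step 1: The marginal utilities are [14, 4, 4, 20, 2]
Step 2: The highest marginal utility is 20
Step 3: All 60 units go to that agent
Step 4: Total utility = 20 * 60 = 1200

1200


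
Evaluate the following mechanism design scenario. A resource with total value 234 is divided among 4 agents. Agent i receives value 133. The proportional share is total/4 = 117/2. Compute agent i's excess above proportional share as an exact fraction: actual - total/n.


Step 1: Proportional share = 234/4 = 117/2
Step 2: Agent's actual allocation = 133
Step 3: Excess = 133 - 117/2 = 149/2

149/2


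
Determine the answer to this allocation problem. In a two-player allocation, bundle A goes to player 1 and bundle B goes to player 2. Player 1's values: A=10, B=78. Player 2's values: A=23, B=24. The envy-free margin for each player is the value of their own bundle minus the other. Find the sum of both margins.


Step 1: Player 1's margin = v1(A) - v1(B) = 10 - 78 = -68
Step 2: Player 2's margin = v2(B) - v2(A) = 24 - 23 = 1
Step 3: Total margin = -68 + 1 = -67

-67


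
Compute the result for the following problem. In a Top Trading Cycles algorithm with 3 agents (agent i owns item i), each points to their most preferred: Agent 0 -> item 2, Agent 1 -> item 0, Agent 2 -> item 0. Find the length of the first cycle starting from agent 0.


Step 1: Trace the pointer graph from agent 0: 0 -> 2 -> 0
Step 2: A cycle is detected when we revisit agent 0
Step 3: The cycle is: 0 -> 2 -> 0
Step 4: Cycle length = 2

2


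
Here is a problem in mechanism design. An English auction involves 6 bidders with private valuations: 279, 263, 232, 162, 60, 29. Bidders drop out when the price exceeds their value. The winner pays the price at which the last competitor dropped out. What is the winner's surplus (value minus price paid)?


Step 1: Identify the highest value: 279
Step 2: Identify the second-highest value: 263
Step 3: The final price = second-highest value = 263
Step 4: Surplus = 279 - 263 = 16

16


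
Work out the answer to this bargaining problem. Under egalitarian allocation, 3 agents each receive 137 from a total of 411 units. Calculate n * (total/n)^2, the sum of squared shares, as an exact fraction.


Step 1: Each agent's share = 411/3 = 137
Step 2: Square of each share = (137)^2 = 18769
Step 3: Sum of squares = 3 * 18769 = 56307

56307


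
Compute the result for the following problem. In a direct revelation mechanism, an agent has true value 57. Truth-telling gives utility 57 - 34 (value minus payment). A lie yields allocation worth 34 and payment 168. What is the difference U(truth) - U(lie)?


Step 1: U(truth) = value - payment = 57 - 34 = 23
Step 2: U(lie) = allocation - payment = 34 - 168 = -134
Step 3: IC gap = 23 - (-134) = 157

157


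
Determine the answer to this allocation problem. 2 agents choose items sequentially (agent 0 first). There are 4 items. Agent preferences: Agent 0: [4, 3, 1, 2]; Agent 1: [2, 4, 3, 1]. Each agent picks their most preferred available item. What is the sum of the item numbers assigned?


Step 1: Agent 0 picks item 4
Step 2: Agent 1 picks item 2
Step 3: Sum = 4 + 2 = 6

6


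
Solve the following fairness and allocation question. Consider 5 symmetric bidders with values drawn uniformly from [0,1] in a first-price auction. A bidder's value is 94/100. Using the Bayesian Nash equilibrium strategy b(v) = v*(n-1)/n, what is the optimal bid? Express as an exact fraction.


Step 1: The symmetric BNE bidding function is b(v) = v * (n-1) / n
Step 2: Substitute v = 47/50 and n = 5
Step 3: b = 47/50 * 4/5
Step 4: b = 94/125

94/125


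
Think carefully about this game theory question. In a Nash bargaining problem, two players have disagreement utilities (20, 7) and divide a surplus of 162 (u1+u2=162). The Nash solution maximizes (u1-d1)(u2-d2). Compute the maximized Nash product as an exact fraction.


Step 1: The Nash solution splits surplus symmetrically above the disagreement point
Step 2: u1 = (total + d1 - d2)/2 = (162 + 20 - 7)/2 = 175/2
Step 3: u2 = (total - d1 + d2)/2 = (162 - 20 + 7)/2 = 149/2
Step 4: Nash product = (175/2 - 20) * (149/2 - 7)
Step 5: = 135/2 * 135/2 = 18225/4

18225/4


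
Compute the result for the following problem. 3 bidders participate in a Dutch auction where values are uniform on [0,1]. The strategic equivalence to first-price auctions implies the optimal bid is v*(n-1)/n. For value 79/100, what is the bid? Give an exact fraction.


Step 1: Dutch auctions are strategically equivalent to first-price auctions
Step 2: The equilibrium bid is b(v) = v*(n-1)/n
Step 3: b = 79/100 * 2/3
Step 4: b = 79/150

79/150


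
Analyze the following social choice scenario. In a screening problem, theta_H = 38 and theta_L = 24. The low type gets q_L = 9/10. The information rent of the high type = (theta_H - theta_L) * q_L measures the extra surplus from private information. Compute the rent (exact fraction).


Step 1: theta_H - theta_L = 38 - 24 = 14
Step 2: Information rent = (theta_H - theta_L) * q_L
Step 3: = 14 * 9/10
Step 4: = 63/5

63/5


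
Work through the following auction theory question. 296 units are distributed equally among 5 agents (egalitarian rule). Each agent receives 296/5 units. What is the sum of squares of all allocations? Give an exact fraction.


Step 1: Each agent's share = 296/5
Step 2: Square of each share = (296/5)^2 = 87616/25
Step 3: Sum of squares = 5 * 87616/25 = 87616/5

87616/5


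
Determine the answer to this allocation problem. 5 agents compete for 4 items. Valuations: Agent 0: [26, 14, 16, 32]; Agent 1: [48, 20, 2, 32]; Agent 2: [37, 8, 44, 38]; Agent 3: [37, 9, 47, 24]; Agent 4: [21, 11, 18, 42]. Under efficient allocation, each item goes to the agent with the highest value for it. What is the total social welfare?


Step 1: For each item, find the maximum value among all agents.
Step 2: Item 0 -> Agent 1 (value 48)
Step 3: Item 1 -> Agent 1 (value 20)
Step 4: Item 2 -> Agent 3 (value 47)
Step 5: Item 3 -> Agent 4 (value 42)
Step 6: Total welfare = 48 + 20 + 47 + 42 = 157

157
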